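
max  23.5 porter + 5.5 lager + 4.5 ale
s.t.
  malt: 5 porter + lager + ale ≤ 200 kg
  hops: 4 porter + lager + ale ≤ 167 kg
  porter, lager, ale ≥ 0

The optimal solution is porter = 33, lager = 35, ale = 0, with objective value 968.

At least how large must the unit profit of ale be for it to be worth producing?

Both malt and hops are binding at x*.
Dual feasibility on the basic columns requires 5·y_malt + 4·y_hops = 23.5, 1·y_malt + 1·y_hops = 5.5.
Solving: y_malt = 1.5, y_hops = 4.
ale enters the basis when its profit ≥ yᵀa₃ = 1.5·1 + 4·1 = 5.5.

5.5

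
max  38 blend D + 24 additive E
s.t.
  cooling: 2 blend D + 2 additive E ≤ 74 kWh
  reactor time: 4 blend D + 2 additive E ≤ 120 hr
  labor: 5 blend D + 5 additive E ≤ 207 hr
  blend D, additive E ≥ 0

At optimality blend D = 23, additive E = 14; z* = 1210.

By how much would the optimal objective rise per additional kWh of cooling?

5

At the optimum: cooling uses 74 of 74 (binding); reactor time uses 120 of 120 (binding); labor uses 185 of 207 (slack = 22).
By complementary slackness, y = 0 for the non-binding constraint.
Dual feasibility on the basic columns requires 2·y_cooling + 4·y_reactor time = 38, 2·y_cooling + 2·y_reactor time = 24.
This yields shadow prices y_cooling = 5, y_reactor time = 7.
Shadow price of cooling = 5.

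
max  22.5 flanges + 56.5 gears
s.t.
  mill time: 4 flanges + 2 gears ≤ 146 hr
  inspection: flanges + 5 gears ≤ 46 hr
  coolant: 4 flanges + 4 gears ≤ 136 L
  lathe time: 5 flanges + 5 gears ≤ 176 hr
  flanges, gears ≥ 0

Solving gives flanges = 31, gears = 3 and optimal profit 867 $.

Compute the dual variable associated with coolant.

Binding: inspection and coolant. Non-binding: mill time (16 unused), lathe time (6 unused).
Slack constraints have shadow price 0 (complementary slackness).
From A_Bᵀ y = c: 1·y_inspection + 4·y_coolant = 22.5; 5·y_inspection + 4·y_coolant = 56.5.
This yields shadow prices y_inspection = 8.5, y_coolant = 3.5.
Shadow price of coolant = 3.5.

3.5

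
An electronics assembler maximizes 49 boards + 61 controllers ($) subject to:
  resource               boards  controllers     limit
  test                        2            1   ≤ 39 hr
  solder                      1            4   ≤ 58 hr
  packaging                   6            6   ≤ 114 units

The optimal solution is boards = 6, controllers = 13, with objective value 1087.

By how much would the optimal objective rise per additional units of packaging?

At the optimum: test uses 25 of 39 (slack = 14); solder uses 58 of 58 (binding); packaging uses 114 of 114 (binding).
By complementary slackness, y = 0 for the non-binding constraint.
From A_Bᵀ y = c: 1·y_solder + 6·y_packaging = 49; 4·y_solder + 6·y_packaging = 61.
Solving: y_solder = 4, y_packaging = 7.5.
Shadow price of packaging = 7.5.

7.5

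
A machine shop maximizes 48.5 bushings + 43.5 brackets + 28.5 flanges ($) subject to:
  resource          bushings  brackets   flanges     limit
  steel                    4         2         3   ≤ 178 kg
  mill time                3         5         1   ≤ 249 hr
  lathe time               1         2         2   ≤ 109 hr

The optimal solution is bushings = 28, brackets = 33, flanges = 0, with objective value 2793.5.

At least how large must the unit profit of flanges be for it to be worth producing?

At the optimum: steel uses 178 of 178 (binding); mill time uses 249 of 249 (binding); lathe time uses 94 of 109 (slack = 15).
Since lathe time is not tight, its dual is 0.
Dual feasibility on the basic columns requires 4·y_steel + 3·y_mill time = 48.5, 2·y_steel + 5·y_mill time = 43.5.
This yields shadow prices y_steel = 8, y_mill time = 5.5.
flanges enters the basis when its profit ≥ yᵀa₃ = 8·3 + 5.5·1 = 29.5.

29.5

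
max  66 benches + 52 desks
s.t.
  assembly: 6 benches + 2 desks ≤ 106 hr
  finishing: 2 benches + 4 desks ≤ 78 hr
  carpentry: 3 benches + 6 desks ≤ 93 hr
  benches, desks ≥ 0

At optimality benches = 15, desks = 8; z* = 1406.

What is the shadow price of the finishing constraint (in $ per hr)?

Check each constraint at x*: assembly 106/106 (tight); finishing 62/78 (slack 16); carpentry 93/93 (tight).
Since finishing is not tight, its dual is 0.
Dual feasibility on the basic columns requires 6·y_assembly + 3·y_carpentry = 66, 2·y_assembly + 6·y_carpentry = 52.
This yields shadow prices y_assembly = 8, y_carpentry = 6.
Shadow price of finishing = 0.

0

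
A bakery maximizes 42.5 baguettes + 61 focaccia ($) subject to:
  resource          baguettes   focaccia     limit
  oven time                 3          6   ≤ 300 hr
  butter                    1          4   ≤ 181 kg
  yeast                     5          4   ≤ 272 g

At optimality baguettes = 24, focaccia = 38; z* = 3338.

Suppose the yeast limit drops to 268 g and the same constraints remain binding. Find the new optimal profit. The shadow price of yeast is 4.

Δb = -4, so new z* = 3338 + (4)·(-4) = 3338 − 16 = 3322.

3322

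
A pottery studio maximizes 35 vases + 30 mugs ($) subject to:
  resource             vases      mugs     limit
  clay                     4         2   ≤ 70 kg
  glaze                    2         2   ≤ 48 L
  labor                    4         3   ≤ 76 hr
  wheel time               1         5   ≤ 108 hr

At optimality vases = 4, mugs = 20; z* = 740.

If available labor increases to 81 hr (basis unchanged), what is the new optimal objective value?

Binding: glaze and labor. Non-binding: clay (14 unused), wheel time (4 unused).
Since clay, wheel time are not tight, their duals are 0.
The binding rows give the dual system: 2·y_glaze + 4·y_labor = 35 and 2·y_glaze + 3·y_labor = 30.
→ y_glaze = 7.5 and y_labor = 5.
Δz = y_labor·Δb = 5 × (5) = 25, so new z* = 740 + 25 = 765.

765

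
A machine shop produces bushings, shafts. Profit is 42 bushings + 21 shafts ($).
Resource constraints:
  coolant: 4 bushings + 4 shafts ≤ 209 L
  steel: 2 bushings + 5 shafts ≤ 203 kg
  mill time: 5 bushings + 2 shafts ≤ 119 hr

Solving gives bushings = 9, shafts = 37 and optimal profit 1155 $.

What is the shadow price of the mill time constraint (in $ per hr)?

8

Binding: steel and mill time. Non-binding: coolant (25 unused).
Since coolant is not tight, its dual is 0.
From A_Bᵀ y = c: 2·y_steel + 5·y_mill time = 42; 5·y_steel + 2·y_mill time = 21.
→ y_steel = 1 and y_mill time = 8.
Shadow price of mill time = 8.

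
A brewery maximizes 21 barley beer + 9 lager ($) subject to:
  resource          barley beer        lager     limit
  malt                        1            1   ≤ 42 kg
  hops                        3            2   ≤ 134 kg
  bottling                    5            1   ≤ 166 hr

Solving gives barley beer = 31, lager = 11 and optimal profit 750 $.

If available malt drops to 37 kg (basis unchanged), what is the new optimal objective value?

720

Binding: malt and bottling. Non-binding: hops (19 unused).
Slack constraints have shadow price 0 (complementary slackness).
The binding rows give the dual system: 1·y_malt + 5·y_bottling = 21 and 1·y_malt + 1·y_bottling = 9.
Solving: y_malt = 6, y_bottling = 3.
Δz = y_malt·Δb = 6 × (-5) = -30, so new z* = 750 − 30 = 720.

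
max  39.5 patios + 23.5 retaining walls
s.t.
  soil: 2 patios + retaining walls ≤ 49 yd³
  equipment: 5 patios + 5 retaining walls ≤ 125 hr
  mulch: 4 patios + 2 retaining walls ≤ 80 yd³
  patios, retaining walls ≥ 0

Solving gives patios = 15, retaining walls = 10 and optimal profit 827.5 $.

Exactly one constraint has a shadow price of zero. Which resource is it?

soil: 40/49 (slack 9)
equipment: 125/125 (binding)
mulch: 80/80 (binding)
By complementary slackness, a constraint with positive slack has shadow price 0 → soil.

soil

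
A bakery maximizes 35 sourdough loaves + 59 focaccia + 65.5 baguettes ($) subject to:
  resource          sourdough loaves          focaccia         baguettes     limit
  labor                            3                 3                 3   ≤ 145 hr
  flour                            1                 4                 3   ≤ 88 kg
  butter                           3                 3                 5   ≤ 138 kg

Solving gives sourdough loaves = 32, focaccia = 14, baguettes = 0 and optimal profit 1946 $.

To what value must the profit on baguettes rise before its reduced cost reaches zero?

Binding: flour and butter. Non-binding: labor (7 unused).
Slack constraints have shadow price 0 (complementary slackness).
The binding rows give the dual system: 1·y_flour + 3·y_butter = 35 and 4·y_flour + 3·y_butter = 59.
→ y_flour = 8 and y_butter = 9.
baguettes enters the basis when its profit ≥ yᵀa₃ = 8·3 + 9·5 = 69.

69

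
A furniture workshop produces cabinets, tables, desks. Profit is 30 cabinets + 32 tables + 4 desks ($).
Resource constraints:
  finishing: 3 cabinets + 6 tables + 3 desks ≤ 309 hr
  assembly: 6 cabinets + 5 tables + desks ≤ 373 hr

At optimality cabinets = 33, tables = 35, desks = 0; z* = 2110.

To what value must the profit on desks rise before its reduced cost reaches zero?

Both finishing and assembly are binding at x*.
From A_Bᵀ y = c: 3·y_finishing + 6·y_assembly = 30; 6·y_finishing + 5·y_assembly = 32.
Solving: y_finishing = 2, y_assembly = 4.
desks enters the basis when its profit ≥ yᵀa₃ = 2·3 + 4·1 = 10.

10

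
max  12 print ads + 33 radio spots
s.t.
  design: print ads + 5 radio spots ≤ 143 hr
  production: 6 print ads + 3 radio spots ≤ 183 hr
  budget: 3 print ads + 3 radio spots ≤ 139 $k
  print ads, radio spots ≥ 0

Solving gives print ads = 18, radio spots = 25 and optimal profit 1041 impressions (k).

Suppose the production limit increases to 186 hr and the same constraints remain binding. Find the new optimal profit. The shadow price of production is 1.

Δb = 3, so new z* = 1041 + (1)·(3) = 1041 + 3 = 1044.

1044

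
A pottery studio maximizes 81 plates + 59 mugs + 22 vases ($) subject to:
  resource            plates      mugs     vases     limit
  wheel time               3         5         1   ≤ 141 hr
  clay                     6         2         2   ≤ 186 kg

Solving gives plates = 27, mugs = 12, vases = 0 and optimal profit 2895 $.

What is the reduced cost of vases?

Both wheel time and clay are binding at x*.
The binding rows give the dual system: 3·y_wheel time + 6·y_clay = 81 and 5·y_wheel time + 2·y_clay = 59.
Solving: y_wheel time = 8, y_clay = 9.5.
Reduced cost of vases: c₃ − yᵀa₃ = 22 − (8·1 + 9.5·2) = 22 − 27 = -5.

-5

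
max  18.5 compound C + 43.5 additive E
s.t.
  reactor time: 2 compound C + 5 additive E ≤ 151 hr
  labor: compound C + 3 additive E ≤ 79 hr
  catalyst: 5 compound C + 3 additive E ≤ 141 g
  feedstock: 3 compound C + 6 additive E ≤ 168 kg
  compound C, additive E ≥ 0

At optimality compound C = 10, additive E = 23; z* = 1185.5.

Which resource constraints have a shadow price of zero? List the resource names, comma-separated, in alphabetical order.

reactor time: 135/151 (slack 16)
labor: 79/79 (binding)
catalyst: 119/141 (slack 22)
feedstock: 168/168 (binding)
By complementary slackness, a constraint with positive slack has shadow price 0 → catalyst, reactor time.

catalyst, reactor time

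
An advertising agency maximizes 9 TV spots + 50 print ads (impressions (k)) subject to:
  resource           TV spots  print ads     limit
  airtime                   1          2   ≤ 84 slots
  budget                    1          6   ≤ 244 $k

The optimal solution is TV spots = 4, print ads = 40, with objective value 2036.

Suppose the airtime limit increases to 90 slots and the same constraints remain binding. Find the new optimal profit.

2042

Check each constraint at x*: airtime 84/84 (tight); budget 244/244 (tight).
The binding rows give the dual system: 1·y_airtime + 1·y_budget = 9 and 2·y_airtime + 6·y_budget = 50.
Solving: y_airtime = 1, y_budget = 8.
Δz = y_airtime·Δb = 1 × (6) = 6, so new z* = 2036 + 6 = 2042.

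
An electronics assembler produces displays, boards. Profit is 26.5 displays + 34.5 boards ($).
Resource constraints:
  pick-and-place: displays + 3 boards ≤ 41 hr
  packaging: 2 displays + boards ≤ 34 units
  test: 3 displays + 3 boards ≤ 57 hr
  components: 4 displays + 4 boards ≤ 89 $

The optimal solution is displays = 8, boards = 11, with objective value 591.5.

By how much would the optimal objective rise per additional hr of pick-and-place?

4

Binding: pick-and-place and test. Non-binding: packaging (7 unused), components (13 unused).
By complementary slackness, y = 0 for the non-binding constraints.
The binding rows give the dual system: 1·y_pick-and-place + 3·y_test = 26.5 and 3·y_pick-and-place + 3·y_test = 34.5.
This yields shadow prices y_pick-and-place = 4, y_test = 7.5.
Shadow price of pick-and-place = 4.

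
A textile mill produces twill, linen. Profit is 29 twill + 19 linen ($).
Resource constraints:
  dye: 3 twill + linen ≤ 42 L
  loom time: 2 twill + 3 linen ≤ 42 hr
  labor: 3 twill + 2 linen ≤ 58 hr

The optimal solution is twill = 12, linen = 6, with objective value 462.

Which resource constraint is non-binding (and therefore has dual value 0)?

labor

dye: 42/42 (binding)
loom time: 42/42 (binding)
labor: 48/58 (slack 10)
By complementary slackness, a constraint with positive slack has shadow price 0 → labor.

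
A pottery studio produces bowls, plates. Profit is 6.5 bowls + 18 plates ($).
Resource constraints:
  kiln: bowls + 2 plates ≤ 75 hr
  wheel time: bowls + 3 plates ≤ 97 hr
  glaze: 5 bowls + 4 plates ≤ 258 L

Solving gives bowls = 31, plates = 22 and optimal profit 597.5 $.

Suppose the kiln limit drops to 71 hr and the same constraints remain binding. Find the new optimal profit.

Check each constraint at x*: kiln 75/75 (tight); wheel time 97/97 (tight); glaze 243/258 (slack 15).
By complementary slackness, y = 0 for the non-binding constraint.
The binding rows give the dual system: 1·y_kiln + 1·y_wheel time = 6.5 and 2·y_kiln + 3·y_wheel time = 18.
This yields shadow prices y_kiln = 1.5, y_wheel time = 5.
Δz = y_kiln·Δb = 1.5 × (-4) = -6, so new z* = 597.5 − 6 = 591.5.

591.5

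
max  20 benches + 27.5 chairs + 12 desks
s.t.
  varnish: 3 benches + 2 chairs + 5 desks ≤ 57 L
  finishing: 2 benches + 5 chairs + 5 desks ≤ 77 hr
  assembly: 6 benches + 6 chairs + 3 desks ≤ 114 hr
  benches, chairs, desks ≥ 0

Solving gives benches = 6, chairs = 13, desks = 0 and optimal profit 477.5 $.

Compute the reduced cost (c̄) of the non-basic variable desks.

-8

Binding: finishing and assembly. Non-binding: varnish (13 unused).
Since varnish is not tight, its dual is 0.
Dual feasibility on the basic columns requires 2·y_finishing + 6·y_assembly = 20, 5·y_finishing + 6·y_assembly = 27.5.
Solving: y_finishing = 2.5, y_assembly = 2.5.
Reduced cost of desks: c₃ − yᵀa₃ = 12 − (2.5·5 + 2.5·3) = 12 − 20 = -8.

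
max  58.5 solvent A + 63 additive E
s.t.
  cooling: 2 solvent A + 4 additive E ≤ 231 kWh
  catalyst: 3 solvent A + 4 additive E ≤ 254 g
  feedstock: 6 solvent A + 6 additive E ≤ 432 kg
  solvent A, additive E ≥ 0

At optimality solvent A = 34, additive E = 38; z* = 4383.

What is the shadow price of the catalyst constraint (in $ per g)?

4.5

At the optimum: cooling uses 220 of 231 (slack = 11); catalyst uses 254 of 254 (binding); feedstock uses 432 of 432 (binding).
Slack constraints have shadow price 0 (complementary slackness).
The binding rows give the dual system: 3·y_catalyst + 6·y_feedstock = 58.5 and 4·y_catalyst + 6·y_feedstock = 63.
→ y_catalyst = 4.5 and y_feedstock = 7.5.
Shadow price of catalyst = 4.5.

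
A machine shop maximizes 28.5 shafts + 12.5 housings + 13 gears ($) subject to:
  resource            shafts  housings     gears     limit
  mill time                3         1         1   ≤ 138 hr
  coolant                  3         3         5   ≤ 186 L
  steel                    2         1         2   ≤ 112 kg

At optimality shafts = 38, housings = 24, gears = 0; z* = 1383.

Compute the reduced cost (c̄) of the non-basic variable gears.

-2.5

Check each constraint at x*: mill time 138/138 (tight); coolant 186/186 (tight); steel 100/112 (slack 12).
Since steel is not tight, its dual is 0.
The binding rows give the dual system: 3·y_mill time + 3·y_coolant = 28.5 and 1·y_mill time + 3·y_coolant = 12.5.
This yields shadow prices y_mill time = 8, y_coolant = 1.5.
Reduced cost of gears: c₃ − yᵀa₃ = 13 − (8·1 + 1.5·5) = 13 − 15.5 = -2.5.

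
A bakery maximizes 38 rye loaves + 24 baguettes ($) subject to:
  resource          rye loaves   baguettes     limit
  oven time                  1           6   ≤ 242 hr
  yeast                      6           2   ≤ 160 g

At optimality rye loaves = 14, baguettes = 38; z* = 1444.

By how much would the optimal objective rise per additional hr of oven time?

At the optimum: oven time uses 242 of 242 (binding); yeast uses 160 of 160 (binding).
Dual feasibility on the basic columns requires 1·y_oven time + 6·y_yeast = 38, 6·y_oven time + 2·y_yeast = 24.
→ y_oven time = 2 and y_yeast = 6.
Shadow price of oven time = 2.

2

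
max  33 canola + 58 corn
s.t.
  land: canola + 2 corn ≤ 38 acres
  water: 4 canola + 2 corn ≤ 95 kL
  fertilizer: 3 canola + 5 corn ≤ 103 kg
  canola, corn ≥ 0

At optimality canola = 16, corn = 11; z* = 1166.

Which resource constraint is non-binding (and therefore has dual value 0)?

land: 38/38 (binding)
water: 86/95 (slack 9)
fertilizer: 103/103 (binding)
By complementary slackness, a constraint with positive slack has shadow price 0 → water.

water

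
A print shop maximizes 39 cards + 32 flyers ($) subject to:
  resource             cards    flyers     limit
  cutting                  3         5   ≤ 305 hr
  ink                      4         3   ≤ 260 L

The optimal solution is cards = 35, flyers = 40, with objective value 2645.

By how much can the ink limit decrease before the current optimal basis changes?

Binding constraints: cutting, ink. The basis is B = [[3,5],[4,3]] with det -11.
Per unit decrease in ink, x* moves by d = (-0.4545, 0.2727).
The basis stays optimal until cards reaches 0; allowable decrease = 77 L.

77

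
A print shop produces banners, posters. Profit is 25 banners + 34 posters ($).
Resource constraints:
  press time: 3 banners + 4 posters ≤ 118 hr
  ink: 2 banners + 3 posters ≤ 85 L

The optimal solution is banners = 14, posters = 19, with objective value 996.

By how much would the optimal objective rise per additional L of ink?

2

Check each constraint at x*: press time 118/118 (tight); ink 85/85 (tight).
From A_Bᵀ y = c: 3·y_press time + 2·y_ink = 25; 4·y_press time + 3·y_ink = 34.
Solving: y_press time = 7, y_ink = 2.
Shadow price of ink = 2.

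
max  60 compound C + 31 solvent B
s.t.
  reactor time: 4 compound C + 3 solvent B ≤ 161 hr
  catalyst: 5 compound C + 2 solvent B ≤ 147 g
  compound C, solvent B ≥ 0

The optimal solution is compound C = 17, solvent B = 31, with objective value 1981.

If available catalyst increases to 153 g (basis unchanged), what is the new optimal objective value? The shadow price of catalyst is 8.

Δb = 6, so new z* = 1981 + (8)·(6) = 1981 + 48 = 2029.

2029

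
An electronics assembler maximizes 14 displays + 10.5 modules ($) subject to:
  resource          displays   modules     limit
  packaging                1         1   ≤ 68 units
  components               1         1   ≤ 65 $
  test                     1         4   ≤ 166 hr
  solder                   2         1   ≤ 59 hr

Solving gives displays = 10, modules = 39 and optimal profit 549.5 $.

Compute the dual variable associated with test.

1

Binding: test and solder. Non-binding: packaging (19 unused), components (16 unused).
Slack constraints have shadow price 0 (complementary slackness).
Dual feasibility on the basic columns requires 1·y_test + 2·y_solder = 14, 4·y_test + 1·y_solder = 10.5.
Solving: y_test = 1, y_solder = 6.5.
Shadow price of test = 1.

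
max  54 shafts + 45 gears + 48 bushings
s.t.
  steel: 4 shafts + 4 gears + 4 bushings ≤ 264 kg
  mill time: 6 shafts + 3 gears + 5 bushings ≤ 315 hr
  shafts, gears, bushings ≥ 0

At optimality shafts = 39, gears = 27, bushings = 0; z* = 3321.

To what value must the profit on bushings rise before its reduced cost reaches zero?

51

At the optimum: steel uses 264 of 264 (binding); mill time uses 315 of 315 (binding).
From A_Bᵀ y = c: 4·y_steel + 6·y_mill time = 54; 4·y_steel + 3·y_mill time = 45.
Solving: y_steel = 9, y_mill time = 3.
bushings enters the basis when its profit ≥ yᵀa₃ = 9·4 + 3·5 = 51.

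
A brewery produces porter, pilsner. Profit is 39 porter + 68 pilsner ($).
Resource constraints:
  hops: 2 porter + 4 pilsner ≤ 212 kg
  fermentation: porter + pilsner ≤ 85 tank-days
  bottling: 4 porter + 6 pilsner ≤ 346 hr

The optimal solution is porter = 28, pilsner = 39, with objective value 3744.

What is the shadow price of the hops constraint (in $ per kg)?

9.5

Check each constraint at x*: hops 212/212 (tight); fermentation 67/85 (slack 18); bottling 346/346 (tight).
Since fermentation is not tight, its dual is 0.
Dual feasibility on the basic columns requires 2·y_hops + 4·y_bottling = 39, 4·y_hops + 6·y_bottling = 68.
Solving: y_hops = 9.5, y_bottling = 5.
Shadow price of hops = 9.5.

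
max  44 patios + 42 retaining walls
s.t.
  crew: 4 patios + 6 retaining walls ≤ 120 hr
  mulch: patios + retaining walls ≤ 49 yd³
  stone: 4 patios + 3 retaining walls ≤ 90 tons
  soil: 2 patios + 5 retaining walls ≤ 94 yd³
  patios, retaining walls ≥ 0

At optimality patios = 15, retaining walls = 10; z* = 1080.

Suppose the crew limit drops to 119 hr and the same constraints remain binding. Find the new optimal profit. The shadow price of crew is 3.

Δb = -1, so new z* = 1080 + (3)·(-1) = 1080 − 3 = 1077.

1077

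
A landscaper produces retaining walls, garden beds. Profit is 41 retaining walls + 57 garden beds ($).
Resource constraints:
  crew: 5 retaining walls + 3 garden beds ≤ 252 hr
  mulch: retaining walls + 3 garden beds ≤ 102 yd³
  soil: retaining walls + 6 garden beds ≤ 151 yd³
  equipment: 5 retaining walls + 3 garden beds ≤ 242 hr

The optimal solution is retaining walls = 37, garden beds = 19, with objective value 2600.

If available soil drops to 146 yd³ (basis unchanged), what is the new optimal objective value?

2570

At the optimum: crew uses 242 of 252 (slack = 10); mulch uses 94 of 102 (slack = 8); soil uses 151 of 151 (binding); equipment uses 242 of 242 (binding).
By complementary slackness, y = 0 for the non-binding constraints.
The binding rows give the dual system: 1·y_soil + 5·y_equipment = 41 and 6·y_soil + 3·y_equipment = 57.
→ y_soil = 6 and y_equipment = 7.
Δz = y_soil·Δb = 6 × (-5) = -30, so new z* = 2600 − 30 = 2570.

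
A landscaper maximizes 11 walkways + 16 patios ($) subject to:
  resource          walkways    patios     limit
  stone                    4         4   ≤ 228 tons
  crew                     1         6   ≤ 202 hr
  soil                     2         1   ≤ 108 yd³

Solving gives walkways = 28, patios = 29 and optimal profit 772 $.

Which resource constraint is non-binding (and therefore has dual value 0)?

soil

stone: 228/228 (binding)
crew: 202/202 (binding)
soil: 85/108 (slack 23)
By complementary slackness, a constraint with positive slack has shadow price 0 → soil.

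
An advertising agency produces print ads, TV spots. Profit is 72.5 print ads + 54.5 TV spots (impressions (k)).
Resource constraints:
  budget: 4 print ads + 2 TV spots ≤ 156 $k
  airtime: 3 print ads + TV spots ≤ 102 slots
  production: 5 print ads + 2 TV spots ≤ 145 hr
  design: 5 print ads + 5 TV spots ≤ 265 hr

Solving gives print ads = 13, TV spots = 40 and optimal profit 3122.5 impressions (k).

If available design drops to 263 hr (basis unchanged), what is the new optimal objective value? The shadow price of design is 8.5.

3105.5

Δb = -2, so new z* = 3122.5 + (8.5)·(-2) = 3122.5 − 17 = 3105.5.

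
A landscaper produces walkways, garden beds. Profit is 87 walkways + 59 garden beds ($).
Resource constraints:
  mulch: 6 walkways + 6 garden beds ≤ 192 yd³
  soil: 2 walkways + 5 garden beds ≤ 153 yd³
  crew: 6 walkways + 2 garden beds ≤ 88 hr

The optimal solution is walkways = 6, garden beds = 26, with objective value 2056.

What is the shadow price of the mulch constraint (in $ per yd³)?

At the optimum: mulch uses 192 of 192 (binding); soil uses 142 of 153 (slack = 11); crew uses 88 of 88 (binding).
Slack constraints have shadow price 0 (complementary slackness).
The binding rows give the dual system: 6·y_mulch + 6·y_crew = 87 and 6·y_mulch + 2·y_crew = 59.
This yields shadow prices y_mulch = 7.5, y_crew = 7.
Shadow price of mulch = 7.5.

7.5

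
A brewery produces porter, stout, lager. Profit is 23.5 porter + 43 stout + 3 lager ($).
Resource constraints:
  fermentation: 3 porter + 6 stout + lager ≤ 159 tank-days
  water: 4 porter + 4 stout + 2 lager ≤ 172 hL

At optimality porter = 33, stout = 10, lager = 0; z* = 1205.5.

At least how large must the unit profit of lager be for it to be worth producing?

8.5

Both fermentation and water are binding at x*.
The binding rows give the dual system: 3·y_fermentation + 4·y_water = 23.5 and 6·y_fermentation + 4·y_water = 43.
Solving: y_fermentation = 6.5, y_water = 1.
lager enters the basis when its profit ≥ yᵀa₃ = 6.5·1 + 1·2 = 8.5.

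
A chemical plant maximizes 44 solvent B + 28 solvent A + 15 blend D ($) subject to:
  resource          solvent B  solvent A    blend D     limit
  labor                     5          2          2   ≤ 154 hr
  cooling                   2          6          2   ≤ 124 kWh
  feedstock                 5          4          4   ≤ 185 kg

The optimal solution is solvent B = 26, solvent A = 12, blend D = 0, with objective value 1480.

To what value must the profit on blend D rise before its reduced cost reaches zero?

At the optimum: labor uses 154 of 154 (binding); cooling uses 124 of 124 (binding); feedstock uses 178 of 185 (slack = 7).
By complementary slackness, y = 0 for the non-binding constraint.
The binding rows give the dual system: 5·y_labor + 2·y_cooling = 44 and 2·y_labor + 6·y_cooling = 28.
→ y_labor = 8 and y_cooling = 2.
blend D enters the basis when its profit ≥ yᵀa₃ = 8·2 + 2·2 = 20.

20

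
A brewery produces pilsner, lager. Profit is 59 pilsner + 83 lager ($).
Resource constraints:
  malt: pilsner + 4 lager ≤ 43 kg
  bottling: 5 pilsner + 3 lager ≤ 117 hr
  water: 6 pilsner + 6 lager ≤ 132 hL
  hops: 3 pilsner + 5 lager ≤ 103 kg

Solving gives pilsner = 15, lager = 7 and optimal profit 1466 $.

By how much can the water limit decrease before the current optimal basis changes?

67.5

Binding constraints: malt, water. The basis is B = [[1,4],[6,6]] with det -18.
Per unit decrease in water, x* moves by d = (-0.2222, 0.0556).
The basis stays optimal until pilsner reaches 0; allowable decrease = 67.5 hL.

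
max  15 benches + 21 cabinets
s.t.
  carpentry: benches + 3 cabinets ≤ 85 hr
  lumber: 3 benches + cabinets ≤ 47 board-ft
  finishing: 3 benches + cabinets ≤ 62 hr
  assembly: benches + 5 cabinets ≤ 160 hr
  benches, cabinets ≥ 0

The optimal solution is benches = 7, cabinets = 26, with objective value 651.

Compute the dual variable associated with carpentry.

6

Check each constraint at x*: carpentry 85/85 (tight); lumber 47/47 (tight); finishing 47/62 (slack 15); assembly 137/160 (slack 23).
By complementary slackness, y = 0 for the non-binding constraints.
The binding rows give the dual system: 1·y_carpentry + 3·y_lumber = 15 and 3·y_carpentry + 1·y_lumber = 21.
→ y_carpentry = 6 and y_lumber = 3.
Shadow price of carpentry = 6.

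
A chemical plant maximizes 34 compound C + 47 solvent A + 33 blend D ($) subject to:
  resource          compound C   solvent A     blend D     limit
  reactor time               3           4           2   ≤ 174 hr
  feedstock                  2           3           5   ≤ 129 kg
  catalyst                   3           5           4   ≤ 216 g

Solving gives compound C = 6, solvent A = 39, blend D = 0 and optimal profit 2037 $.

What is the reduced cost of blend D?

Check each constraint at x*: reactor time 174/174 (tight); feedstock 129/129 (tight); catalyst 213/216 (slack 3).
Since catalyst is not tight, its dual is 0.
From A_Bᵀ y = c: 3·y_reactor time + 2·y_feedstock = 34; 4·y_reactor time + 3·y_feedstock = 47.
Solving: y_reactor time = 8, y_feedstock = 5.
Reduced cost of blend D: c₃ − yᵀa₃ = 33 − (8·2 + 5·5) = 33 − 41 = -8.

-8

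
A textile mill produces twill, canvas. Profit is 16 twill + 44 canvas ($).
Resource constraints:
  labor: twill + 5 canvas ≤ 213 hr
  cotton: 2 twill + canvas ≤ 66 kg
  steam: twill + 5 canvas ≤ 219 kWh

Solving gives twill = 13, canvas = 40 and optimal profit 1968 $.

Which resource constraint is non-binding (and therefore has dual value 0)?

labor: 213/213 (binding)
cotton: 66/66 (binding)
steam: 213/219 (slack 6)
By complementary slackness, a constraint with positive slack has shadow price 0 → steam.

steam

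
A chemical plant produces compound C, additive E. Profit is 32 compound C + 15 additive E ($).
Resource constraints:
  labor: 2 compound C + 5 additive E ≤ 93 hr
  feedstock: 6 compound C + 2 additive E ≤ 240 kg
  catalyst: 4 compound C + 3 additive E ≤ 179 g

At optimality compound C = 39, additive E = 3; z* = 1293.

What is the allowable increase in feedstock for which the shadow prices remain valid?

Binding constraints: labor, feedstock. The basis is B = [[2,5],[6,2]] with det -26.
Per unit increase in feedstock, x* moves by d = (0.1923, -0.0769).
The basis stays optimal until catalyst becomes binding; allowable increase = 26 kg.

26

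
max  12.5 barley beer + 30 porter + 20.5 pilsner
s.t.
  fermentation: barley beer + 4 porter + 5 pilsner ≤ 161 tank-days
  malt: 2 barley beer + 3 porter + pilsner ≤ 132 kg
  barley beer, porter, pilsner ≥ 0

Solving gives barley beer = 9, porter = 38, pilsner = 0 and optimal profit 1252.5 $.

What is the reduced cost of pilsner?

-6

Check each constraint at x*: fermentation 161/161 (tight); malt 132/132 (tight).
From A_Bᵀ y = c: 1·y_fermentation + 2·y_malt = 12.5; 4·y_fermentation + 3·y_malt = 30.
→ y_fermentation = 4.5 and y_malt = 4.
Reduced cost of pilsner: c₃ − yᵀa₃ = 20.5 − (4.5·5 + 4·1) = 20.5 − 26.5 = -6.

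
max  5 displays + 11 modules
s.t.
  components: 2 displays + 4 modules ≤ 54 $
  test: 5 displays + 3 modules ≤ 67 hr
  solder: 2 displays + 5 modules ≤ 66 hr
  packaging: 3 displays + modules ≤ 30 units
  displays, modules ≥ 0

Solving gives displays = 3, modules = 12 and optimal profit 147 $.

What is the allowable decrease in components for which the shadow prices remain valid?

1.2

Binding constraints: components, solder. The basis is B = [[2,4],[2,5]] with det 2.
Per unit decrease in components, x* moves by d = (-2.5, 1).
The basis stays optimal until displays reaches 0; allowable decrease = 1.2 $.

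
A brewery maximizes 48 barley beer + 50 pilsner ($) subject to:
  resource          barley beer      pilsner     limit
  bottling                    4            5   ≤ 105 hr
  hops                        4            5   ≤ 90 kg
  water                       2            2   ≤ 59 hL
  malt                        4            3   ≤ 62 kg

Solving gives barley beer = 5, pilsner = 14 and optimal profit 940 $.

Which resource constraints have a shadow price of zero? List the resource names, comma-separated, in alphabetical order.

bottling: 90/105 (slack 15)
hops: 90/90 (binding)
water: 38/59 (slack 21)
malt: 62/62 (binding)
By complementary slackness, a constraint with positive slack has shadow price 0 → bottling, water.

bottling, water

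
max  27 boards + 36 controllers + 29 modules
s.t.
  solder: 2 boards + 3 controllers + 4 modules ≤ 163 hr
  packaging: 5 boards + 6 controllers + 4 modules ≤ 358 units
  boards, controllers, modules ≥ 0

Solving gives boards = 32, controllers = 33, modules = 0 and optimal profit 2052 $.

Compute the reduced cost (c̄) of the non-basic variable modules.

At the optimum: solder uses 163 of 163 (binding); packaging uses 358 of 358 (binding).
From A_Bᵀ y = c: 2·y_solder + 5·y_packaging = 27; 3·y_solder + 6·y_packaging = 36.
Solving: y_solder = 6, y_packaging = 3.
Reduced cost of modules: c₃ − yᵀa₃ = 29 − (6·4 + 3·4) = 29 − 36 = -7.

-7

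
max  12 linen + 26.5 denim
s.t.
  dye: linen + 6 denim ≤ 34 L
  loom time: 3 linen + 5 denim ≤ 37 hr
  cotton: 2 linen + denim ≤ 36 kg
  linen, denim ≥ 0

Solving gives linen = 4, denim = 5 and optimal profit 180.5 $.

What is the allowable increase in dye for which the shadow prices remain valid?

Binding constraints: dye, loom time. The basis is B = [[1,6],[3,5]] with det -13.
Per unit increase in dye, x* moves by d = (-0.3846, 0.2308).
The basis stays optimal until linen reaches 0; allowable increase = 10.4 L.

10.4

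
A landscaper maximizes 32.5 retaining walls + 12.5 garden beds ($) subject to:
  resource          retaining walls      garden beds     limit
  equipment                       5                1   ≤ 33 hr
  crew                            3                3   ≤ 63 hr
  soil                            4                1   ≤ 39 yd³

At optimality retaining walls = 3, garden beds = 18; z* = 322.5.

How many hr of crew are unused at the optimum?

crew used = 3·3 + 3·18 = 63; slack = 63 − 63 = 0.

0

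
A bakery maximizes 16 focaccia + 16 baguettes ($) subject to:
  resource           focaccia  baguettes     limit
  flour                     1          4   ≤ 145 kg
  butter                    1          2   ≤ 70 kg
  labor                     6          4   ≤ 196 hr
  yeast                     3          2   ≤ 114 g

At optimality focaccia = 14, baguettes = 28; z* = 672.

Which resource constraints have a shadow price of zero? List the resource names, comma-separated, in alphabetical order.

flour, yeast

flour: 126/145 (slack 19)
butter: 70/70 (binding)
labor: 196/196 (binding)
yeast: 98/114 (slack 16)
By complementary slackness, a constraint with positive slack has shadow price 0 → flour, yeast.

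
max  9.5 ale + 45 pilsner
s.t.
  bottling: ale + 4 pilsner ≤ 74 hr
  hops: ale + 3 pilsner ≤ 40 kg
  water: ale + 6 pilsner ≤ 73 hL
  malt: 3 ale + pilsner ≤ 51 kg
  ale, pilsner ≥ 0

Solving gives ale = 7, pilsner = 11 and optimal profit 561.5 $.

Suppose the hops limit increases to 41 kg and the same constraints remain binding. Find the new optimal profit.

Binding: hops and water. Non-binding: bottling (23 unused), malt (19 unused).
Since bottling, malt are not tight, their duals are 0.
From A_Bᵀ y = c: 1·y_hops + 1·y_water = 9.5; 3·y_hops + 6·y_water = 45.
→ y_hops = 4 and y_water = 5.5.
Δz = y_hops·Δb = 4 × (1) = 4, so new z* = 561.5 + 4 = 565.5.

565.5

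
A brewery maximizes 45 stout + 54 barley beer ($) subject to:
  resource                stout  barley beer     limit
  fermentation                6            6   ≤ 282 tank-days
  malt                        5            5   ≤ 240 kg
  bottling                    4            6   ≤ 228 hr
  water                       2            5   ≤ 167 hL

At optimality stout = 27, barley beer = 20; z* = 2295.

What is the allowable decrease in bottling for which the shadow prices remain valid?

Binding constraints: fermentation, bottling. The basis is B = [[6,6],[4,6]] with det 12.
Per unit decrease in bottling, x* moves by d = (0.5, -0.5).
The basis stays optimal until barley beer reaches 0; allowable decrease = 40 hr.

40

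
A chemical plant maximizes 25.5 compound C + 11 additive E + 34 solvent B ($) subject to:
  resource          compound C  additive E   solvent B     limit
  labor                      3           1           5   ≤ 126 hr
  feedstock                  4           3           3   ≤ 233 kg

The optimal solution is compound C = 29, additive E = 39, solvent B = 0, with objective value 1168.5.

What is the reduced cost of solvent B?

Both labor and feedstock are binding at x*.
The binding rows give the dual system: 3·y_labor + 4·y_feedstock = 25.5 and 1·y_labor + 3·y_feedstock = 11.
Solving: y_labor = 6.5, y_feedstock = 1.5.
Reduced cost of solvent B: c₃ − yᵀa₃ = 34 − (6.5·5 + 1.5·3) = 34 − 37 = -3.

-3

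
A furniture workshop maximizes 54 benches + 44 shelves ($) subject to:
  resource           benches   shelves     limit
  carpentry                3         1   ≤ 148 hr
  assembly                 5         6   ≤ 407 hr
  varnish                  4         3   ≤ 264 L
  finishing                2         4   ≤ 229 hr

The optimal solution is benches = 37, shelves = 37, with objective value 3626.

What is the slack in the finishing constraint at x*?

finishing used = 2·37 + 4·37 = 222; slack = 229 − 222 = 7.

7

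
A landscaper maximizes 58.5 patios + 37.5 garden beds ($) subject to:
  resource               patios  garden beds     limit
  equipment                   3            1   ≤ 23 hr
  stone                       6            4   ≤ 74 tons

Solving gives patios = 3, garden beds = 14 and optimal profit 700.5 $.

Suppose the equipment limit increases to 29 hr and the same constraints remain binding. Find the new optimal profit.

709.5

At the optimum: equipment uses 23 of 23 (binding); stone uses 74 of 74 (binding).
From A_Bᵀ y = c: 3·y_equipment + 6·y_stone = 58.5; 1·y_equipment + 4·y_stone = 37.5.
This yields shadow prices y_equipment = 1.5, y_stone = 9.
Δz = y_equipment·Δb = 1.5 × (6) = 9, so new z* = 700.5 + 9 = 709.5.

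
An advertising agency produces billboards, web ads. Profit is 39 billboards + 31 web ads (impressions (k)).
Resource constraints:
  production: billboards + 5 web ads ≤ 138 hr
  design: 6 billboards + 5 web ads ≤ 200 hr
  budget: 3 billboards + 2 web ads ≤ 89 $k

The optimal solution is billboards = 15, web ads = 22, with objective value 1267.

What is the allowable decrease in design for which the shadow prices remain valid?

Binding constraints: design, budget. The basis is B = [[6,5],[3,2]] with det -3.
Per unit decrease in design, x* moves by d = (0.6667, -1).
The basis stays optimal until web ads reaches 0; allowable decrease = 22 hr.

22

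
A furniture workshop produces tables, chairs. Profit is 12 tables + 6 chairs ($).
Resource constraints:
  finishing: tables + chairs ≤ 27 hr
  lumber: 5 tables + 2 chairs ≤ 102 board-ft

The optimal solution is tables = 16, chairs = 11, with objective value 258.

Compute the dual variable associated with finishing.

2

Check each constraint at x*: finishing 27/27 (tight); lumber 102/102 (tight).
The binding rows give the dual system: 1·y_finishing + 5·y_lumber = 12 and 1·y_finishing + 2·y_lumber = 6.
This yields shadow prices y_finishing = 2, y_lumber = 2.
Shadow price of finishing = 2.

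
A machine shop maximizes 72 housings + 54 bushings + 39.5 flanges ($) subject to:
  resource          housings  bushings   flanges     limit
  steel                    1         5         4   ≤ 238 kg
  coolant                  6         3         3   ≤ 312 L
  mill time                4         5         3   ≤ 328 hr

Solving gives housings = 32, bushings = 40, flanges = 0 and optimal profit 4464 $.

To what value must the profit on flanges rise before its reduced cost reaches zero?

Binding: coolant and mill time. Non-binding: steel (6 unused).
Since steel is not tight, its dual is 0.
The binding rows give the dual system: 6·y_coolant + 4·y_mill time = 72 and 3·y_coolant + 5·y_mill time = 54.
Solving: y_coolant = 8, y_mill time = 6.
flanges enters the basis when its profit ≥ yᵀa₃ = 8·3 + 6·3 = 42.

42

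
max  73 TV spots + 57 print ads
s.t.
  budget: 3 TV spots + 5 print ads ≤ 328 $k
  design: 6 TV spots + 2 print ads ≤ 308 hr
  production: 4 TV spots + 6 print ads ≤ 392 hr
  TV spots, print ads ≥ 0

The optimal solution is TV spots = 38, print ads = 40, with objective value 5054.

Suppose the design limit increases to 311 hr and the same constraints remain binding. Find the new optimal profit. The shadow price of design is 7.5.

Δb = 3, so new z* = 5054 + (7.5)·(3) = 5054 + 22.5 = 5076.5.

5076.5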